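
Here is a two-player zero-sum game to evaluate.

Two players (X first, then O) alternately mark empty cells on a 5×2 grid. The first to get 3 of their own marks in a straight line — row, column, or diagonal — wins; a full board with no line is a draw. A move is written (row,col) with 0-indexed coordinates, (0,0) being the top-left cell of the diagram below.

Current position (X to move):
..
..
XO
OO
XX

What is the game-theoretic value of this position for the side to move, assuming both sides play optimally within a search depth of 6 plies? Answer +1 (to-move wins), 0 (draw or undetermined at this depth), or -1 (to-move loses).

p1 X@[../../XO/OO/XX]: (0,0)[X./../XO/OO/XX]-1 (0,1)[.X/../XO/OO/XX]-1 (1,0)[../X./XO/OO/XX]-1 (1,1)[../.X/XO/OO/XX]+0*
p2 O@[../.X/XO/OO/XX]: (0,0)[O./.X/XO/OO/XX]+0* (0,1)[.O/.X/XO/OO/XX]+0 (1,0)[../OX/XO/OO/XX]+0
p3 X@[O./.X/XO/OO/XX]: (0,1)[OX/.X/XO/OO/XX]+0* (1,0)[O./XX/XO/OO/XX]+0
p4 O@[OX/.X/XO/OO/XX]: (1,0)[OX/OX/XO/OO/XX]+0*
p5 X@[OX/OX/XO/OO/XX] terminal +0; root [../../XO/OO/XX] d6

value(../../XO/OO/XX, X) = 0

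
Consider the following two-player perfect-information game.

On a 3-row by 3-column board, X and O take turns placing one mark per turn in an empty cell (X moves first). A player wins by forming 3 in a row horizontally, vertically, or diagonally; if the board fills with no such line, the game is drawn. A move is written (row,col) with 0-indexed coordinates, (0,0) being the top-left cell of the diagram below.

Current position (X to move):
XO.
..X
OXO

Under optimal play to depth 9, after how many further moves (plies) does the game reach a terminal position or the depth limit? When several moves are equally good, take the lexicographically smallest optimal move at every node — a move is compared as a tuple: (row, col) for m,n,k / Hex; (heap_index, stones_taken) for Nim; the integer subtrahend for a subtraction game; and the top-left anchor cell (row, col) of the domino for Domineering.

[XO./..X/OXO] X move#1: (0,2):+0/XOX/..X/OXO*, (1,0):+0/XO./X.X/OXO, (1,1):+0/XO./.XX/OXO
[XOX/..X/OXO] O move#2: (1,0):+0/XOX/O.X/OXO*, (1,1):+0/XOX/.OX/OXO
[XOX/O.X/OXO] X move#3: (1,1):+0/XOX/OXX/OXO*
[XOX/OXX/OXO] end (terminal +0, O#4); searched XO./..X/OXO to 9

PV length from [XO./..X/OXO]: 3 plies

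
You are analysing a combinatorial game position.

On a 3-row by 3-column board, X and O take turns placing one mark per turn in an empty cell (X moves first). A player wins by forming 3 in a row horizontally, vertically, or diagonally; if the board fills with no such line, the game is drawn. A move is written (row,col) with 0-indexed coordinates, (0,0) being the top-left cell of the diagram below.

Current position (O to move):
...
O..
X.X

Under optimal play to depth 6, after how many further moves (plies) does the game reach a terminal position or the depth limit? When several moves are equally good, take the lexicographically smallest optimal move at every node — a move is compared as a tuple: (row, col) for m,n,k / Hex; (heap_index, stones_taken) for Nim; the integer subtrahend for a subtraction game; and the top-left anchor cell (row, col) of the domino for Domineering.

ply 1, O at .../O../X.X | (0,0)=-1→O../O../X.X*; (0,1)=-1→.O./O../X.X; (0,2)=-1→..O/O../X.X; (1,1)=-1→.../OO./X.X; (1,2)=-1→.../O.O/X.X; (2,1)=-1→.../O../XOX
ply 2, X at O../O../X.X | (0,1)=+1→OX./O../X.X*; (0,2)=+1→O.X/O../X.X; (1,1)=+1→O../OX./X.X; (1,2)=+1→O../O.X/X.X; (2,1)=+1→O../O../XXX
ply 3, O at OX./O../X.X | (0,2)=-1→OXO/O../X.X*; (1,1)=-1→OX./OO./X.X; (1,2)=-1→OX./O.O/X.X; (2,1)=-1→OX./O../XOX
ply 4, X at OXO/O../X.X | (1,1)=+0→OXO/OX./X.X; (1,2)=+0→OXO/O.X/X.X; (2,1)=+1→OXO/O../XXX*
ply 5: OXO/O../XXX is terminal -1 (O); from .../O../X.X depth 6

PV length from [.../O../X.X]: 4 plies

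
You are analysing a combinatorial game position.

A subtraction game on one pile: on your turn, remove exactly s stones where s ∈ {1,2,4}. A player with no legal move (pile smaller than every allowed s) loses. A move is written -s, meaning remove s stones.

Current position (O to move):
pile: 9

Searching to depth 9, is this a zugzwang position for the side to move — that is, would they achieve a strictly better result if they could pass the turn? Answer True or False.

p1 O@[9]: -1[8]-1* -2[7]-1 -4[5]-1
p2 X@[8]: -1[7]-1 -2[6]+1* -4[4]-1
p3 O@[6]: -1[5]-1* -2[4]-1 -4[2]-1
p4 X@[5]: -1[4]-1 -2[3]+1* -4[1]-1
p5 O@[3]: -1[2]-1* -2[1]-1
p6 X@[2]: -1[1]-1 -2[0]+1*
p7 O@[0] terminal -1; root [9] d9
if O skipped the turn, X would face:
~ p1 X@[9]: -1[8]-1* -2[7]-1 -4[5]-1
~ p2 O@[8]: -1[7]-1 -2[6]+1* -4[4]-1
~ p3 X@[6]: -1[5]-1* -2[4]-1 -4[2]-1
~ p4 O@[5]: -1[4]-1 -2[3]+1* -4[1]-1
~ p5 X@[3]: -1[2]-1* -2[1]-1
~ p6 O@[2]: -1[1]-1 -2[0]+1*
~ p7 X@[0] terminal -1; root [9] d9
compare (O): move=-1 vs pass=+1

zugzwang(9, O) = True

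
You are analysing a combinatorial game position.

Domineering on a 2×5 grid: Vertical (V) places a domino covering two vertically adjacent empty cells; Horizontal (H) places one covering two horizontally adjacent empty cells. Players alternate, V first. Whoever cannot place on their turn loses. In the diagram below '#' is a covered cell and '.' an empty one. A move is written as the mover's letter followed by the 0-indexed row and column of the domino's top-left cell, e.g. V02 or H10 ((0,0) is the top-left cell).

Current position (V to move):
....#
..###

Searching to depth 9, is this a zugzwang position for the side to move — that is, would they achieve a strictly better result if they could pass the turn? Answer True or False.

p1 V@[....#/..###]: V00[#...#/#.###]-1 V01[.#..#/.####]+1*
p2 H@[.#..#/.####]: H02[.####/.####]-1*
p3 V@[.####/.####]: V00[#####/#####]+1*
p4 H@[#####/#####] terminal -1; root [....#/..###] d9
if V skipped the turn, H would face:
~ p1 H@[....#/..###]: H00[##..#/..###]+1* H01[.##.#/..###]-1 H02[..###/..###]-1 H10[....#/#####]+1
~ p2 V@[##..#/..###] terminal -1; root [....#/..###] d9
compare (V): move=+1 vs pass=-1

zugzwang(....#/..###, V) = False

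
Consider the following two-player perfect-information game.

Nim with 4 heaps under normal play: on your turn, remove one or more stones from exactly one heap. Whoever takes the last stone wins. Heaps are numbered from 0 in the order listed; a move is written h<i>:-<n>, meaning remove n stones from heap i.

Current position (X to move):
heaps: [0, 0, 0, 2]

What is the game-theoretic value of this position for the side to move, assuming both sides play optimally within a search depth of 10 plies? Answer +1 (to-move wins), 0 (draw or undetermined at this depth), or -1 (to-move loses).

[(0,0,0,2)] X move#1: h3:-1:-1/(0,0,0,1), h3:-2:+1/(0,0,0,0)*
[(0,0,0,0)] end (terminal -1, O#2); searched (0,0,0,2) to 10

value((0,0,0,2), X) = +1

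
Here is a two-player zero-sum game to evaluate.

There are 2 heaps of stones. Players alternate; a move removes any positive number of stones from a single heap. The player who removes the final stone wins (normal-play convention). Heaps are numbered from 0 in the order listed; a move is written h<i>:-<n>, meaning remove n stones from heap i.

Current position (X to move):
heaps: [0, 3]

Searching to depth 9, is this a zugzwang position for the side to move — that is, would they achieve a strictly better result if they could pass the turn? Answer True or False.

ply 1, X at (0,3) | h1:-1=-1→(0,2); h1:-2=-1→(0,1); h1:-3=+1→(0,0)*
ply 2: (0,0) is terminal -1 (O); from (0,3) depth 9
suppose X passes — search the same position with O to move:
pass> ply 1, O at (0,3) | h1:-1=-1→(0,2); h1:-2=-1→(0,1); h1:-3=+1→(0,0)*
pass> ply 2: (0,0) is terminal -1 (X); from (0,3) depth 9
for X: play +1, pass -1

zugzwang((0,3), X) = False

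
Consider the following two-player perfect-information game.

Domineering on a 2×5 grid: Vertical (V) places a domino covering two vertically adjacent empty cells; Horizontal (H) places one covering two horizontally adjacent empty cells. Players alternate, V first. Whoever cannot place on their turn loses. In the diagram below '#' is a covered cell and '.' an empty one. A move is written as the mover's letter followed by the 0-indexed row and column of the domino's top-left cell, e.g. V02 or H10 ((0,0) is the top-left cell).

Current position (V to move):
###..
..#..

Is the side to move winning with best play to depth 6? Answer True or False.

p1 V@[###../..#..]: V03[####./..##.]+1* V04[###.#/..#.#]+1
p2 H@[####./..##.]: H10[####./####.]-1*
p3 V@[####./####.]: V04[#####/#####]+1*
p4 H@[#####/#####] terminal -1; root [###../..#..] d6

V winning at [###../..#..]: True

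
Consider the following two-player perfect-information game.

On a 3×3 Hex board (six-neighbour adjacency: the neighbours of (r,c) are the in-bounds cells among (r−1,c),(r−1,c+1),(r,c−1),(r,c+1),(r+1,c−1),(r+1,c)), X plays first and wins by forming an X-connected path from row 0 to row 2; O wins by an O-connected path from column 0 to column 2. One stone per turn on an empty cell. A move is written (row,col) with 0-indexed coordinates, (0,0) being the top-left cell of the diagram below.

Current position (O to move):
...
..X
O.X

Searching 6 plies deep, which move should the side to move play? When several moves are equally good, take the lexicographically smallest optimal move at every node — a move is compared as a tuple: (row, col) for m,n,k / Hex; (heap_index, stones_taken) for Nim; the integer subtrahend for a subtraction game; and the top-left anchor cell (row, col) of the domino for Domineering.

O's best at [.../..X/O.X]: (0,2)

ply 1, O at .../..X/O.X | (0,0)=-1→O../..X/O.X; (0,1)=-1→.O./..X/O.X; (0,2)=+1→..O/..X/O.X*; (1,0)=-1→.../O.X/O.X; (1,1)=-1→.../.OX/O.X; (2,1)=-1→.../..X/OOX
ply 2, X at ..O/..X/O.X | (0,0)=-1→X.O/..X/O.X*; (0,1)=-1→.XO/..X/O.X; (1,0)=-1→..O/X.X/O.X; (1,1)=-1→..O/.XX/O.X; (2,1)=-1→..O/..X/OXX
ply 3, O at X.O/..X/O.X | (0,1)=+1→XOO/..X/O.X*; (1,0)=+1→X.O/O.X/O.X; (1,1)=+1→X.O/.OX/O.X; (2,1)=-1→X.O/..X/OOX
ply 4, X at XOO/..X/O.X | (1,0)=-1→XOO/X.X/O.X*; (1,1)=-1→XOO/.XX/O.X; (2,1)=-1→XOO/..X/OXX
ply 5, O at XOO/X.X/O.X | (1,1)=+1→XOO/XOX/O.X*; (2,1)=-1→XOO/X.X/OOX
ply 6: XOO/XOX/O.X is terminal -1 (X); from .../..X/O.X depth 6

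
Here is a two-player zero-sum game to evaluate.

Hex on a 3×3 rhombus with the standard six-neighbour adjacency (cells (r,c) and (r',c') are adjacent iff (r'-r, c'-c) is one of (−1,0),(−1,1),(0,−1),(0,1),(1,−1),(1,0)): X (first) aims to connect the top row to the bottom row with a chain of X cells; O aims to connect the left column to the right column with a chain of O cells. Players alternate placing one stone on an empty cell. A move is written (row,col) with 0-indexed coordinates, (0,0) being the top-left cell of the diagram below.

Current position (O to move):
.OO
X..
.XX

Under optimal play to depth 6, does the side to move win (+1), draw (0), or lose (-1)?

ply 1, O at .OO/X../.XX | (0,0)=+1→OOO/X../.XX*; (1,1)=+1→.OO/XO./.XX; (1,2)=-1→.OO/X.O/.XX; (2,0)=+1→.OO/X../OXX
ply 2: OOO/X../.XX is terminal -1 (X); from .OO/X../.XX depth 6

value(.OO/X../.XX, O) = +1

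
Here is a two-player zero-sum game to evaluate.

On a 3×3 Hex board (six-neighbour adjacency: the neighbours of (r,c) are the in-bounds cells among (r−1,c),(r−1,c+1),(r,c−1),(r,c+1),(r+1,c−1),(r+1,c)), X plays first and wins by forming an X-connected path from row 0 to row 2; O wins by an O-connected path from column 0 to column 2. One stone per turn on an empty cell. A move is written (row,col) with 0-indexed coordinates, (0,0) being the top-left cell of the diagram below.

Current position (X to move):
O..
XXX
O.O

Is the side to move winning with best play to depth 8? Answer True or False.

[O../XXX/O.O] X move#1: (0,1):-1/OX./XXX/O.O, (0,2):-1/O.X/XXX/O.O, (2,1):+1/O../XXX/OXO*
[O../XXX/OXO] O move#2: (0,1):-1/OO./XXX/OXO*, (0,2):-1/O.O/XXX/OXO
[OO./XXX/OXO] X move#3: (0,2):+1/OOX/XXX/OXO*
[OOX/XXX/OXO] end (terminal -1, O#4); searched O../XXX/O.O to 8

X winning at [O../XXX/O.O]: True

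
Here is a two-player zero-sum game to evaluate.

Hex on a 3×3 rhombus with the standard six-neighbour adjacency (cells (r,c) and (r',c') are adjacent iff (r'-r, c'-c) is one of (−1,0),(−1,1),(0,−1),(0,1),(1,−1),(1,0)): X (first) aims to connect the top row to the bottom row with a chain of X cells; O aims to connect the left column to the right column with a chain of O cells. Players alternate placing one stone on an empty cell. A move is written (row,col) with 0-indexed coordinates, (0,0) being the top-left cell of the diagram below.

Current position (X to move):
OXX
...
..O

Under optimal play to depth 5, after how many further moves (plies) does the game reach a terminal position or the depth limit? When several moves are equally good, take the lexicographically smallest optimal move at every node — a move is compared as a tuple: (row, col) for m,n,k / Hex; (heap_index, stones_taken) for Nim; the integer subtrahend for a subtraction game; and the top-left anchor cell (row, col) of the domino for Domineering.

[OXX/.../..O] X move#1: (1,0):+1/OXX/X../..O*, (1,1):+1/OXX/.X./..O, (1,2):+1/OXX/..X/..O, (2,0):+1/OXX/.../X.O, (2,1):+1/OXX/.../.XO
[OXX/X../..O] O move#2: (1,1):-1/OXX/XO./..O*, (1,2):-1/OXX/X.O/..O, (2,0):-1/OXX/X../O.O, (2,1):-1/OXX/X../.OO
[OXX/XO./..O] X move#3: (1,2):+1/OXX/XOX/..O*, (2,0):+1/OXX/XO./X.O, (2,1):+1/OXX/XO./.XO
[OXX/XOX/..O] O move#4: (2,0):-1/OXX/XOX/O.O*, (2,1):-1/OXX/XOX/.OO
[OXX/XOX/O.O] X move#5: (2,1):+1/OXX/XOX/OXO*
[OXX/XOX/OXO] end (terminal -1, O#6); searched OXX/.../..O to 5

PV length from [OXX/.../..O]: 5 plies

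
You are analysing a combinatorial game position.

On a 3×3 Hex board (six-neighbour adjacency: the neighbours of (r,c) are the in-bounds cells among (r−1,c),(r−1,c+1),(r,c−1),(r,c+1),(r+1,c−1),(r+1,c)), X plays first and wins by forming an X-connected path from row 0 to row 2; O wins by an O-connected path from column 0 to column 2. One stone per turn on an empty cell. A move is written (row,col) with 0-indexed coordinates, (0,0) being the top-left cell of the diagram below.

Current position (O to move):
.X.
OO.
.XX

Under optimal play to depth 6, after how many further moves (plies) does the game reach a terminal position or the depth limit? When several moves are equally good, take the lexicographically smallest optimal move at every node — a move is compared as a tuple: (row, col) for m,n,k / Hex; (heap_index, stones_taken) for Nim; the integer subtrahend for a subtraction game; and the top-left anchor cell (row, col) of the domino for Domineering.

[.X./OO./.XX] O move#1: (0,0):+1/OX./OO./.XX*, (0,2):+1/.XO/OO./.XX, (1,2):+1/.X./OOO/.XX, (2,0):+1/.X./OO./OXX
[OX./OO./.XX] X move#2: (0,2):-1/OXX/OO./.XX*, (1,2):-1/OX./OOX/.XX, (2,0):-1/OX./OO./XXX
[OXX/OO./.XX] O move#3: (1,2):+1/OXX/OOO/.XX*, (2,0):-1/OXX/OO./OXX
[OXX/OOO/.XX] end (terminal -1, X#4); searched .X./OO./.XX to 6

PV length from [.X./OO./.XX]: 3 plies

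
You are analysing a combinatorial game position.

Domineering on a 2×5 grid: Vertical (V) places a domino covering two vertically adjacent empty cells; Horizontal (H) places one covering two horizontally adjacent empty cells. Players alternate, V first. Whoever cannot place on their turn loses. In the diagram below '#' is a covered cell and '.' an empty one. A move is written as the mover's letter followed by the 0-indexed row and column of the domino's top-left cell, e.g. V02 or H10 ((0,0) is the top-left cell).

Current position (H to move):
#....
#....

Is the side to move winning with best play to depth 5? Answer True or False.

p1 H@[#..../#....]: H01[###../#....]-1 H02[#.##./#....]+1* H03[#..##/#....]-1 H11[#..../###..]-1 H12[#..../#.##.]+1 H13[#..../#..##]-1
p2 V@[#.##./#....]: V01[####./##...]-1* V04[#.###/#...#]-1
p3 H@[####./##...]: H12[####./####.]-1 H13[####./##.##]+1*
p4 V@[####./##.##] terminal -1; root [#..../#....] d5

H winning at [#..../#....]: True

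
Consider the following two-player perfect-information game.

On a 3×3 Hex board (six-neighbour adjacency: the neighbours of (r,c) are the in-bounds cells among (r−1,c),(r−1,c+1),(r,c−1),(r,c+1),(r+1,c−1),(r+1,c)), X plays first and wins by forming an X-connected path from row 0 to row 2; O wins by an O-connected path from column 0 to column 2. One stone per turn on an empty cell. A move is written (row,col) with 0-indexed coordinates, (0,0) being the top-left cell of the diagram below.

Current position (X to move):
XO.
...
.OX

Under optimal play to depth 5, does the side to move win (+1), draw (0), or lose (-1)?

[XO./.../.OX] X move#1: (0,2):+1/XOX/.../.OX*, (1,0):+1/XO./X../.OX, (1,1):+1/XO./.X./.OX, (1,2):+1/XO./..X/.OX, (2,0):+1/XO./.../XOX
[XOX/.../.OX] O move#2: (1,0):-1/XOX/O../.OX*, (1,1):-1/XOX/.O./.OX, (1,2):-1/XOX/..O/.OX, (2,0):-1/XOX/.../OOX
[XOX/O../.OX] X move#3: (1,1):+1/XOX/OX./.OX*, (1,2):+1/XOX/O.X/.OX, (2,0):+1/XOX/O../XOX
[XOX/OX./.OX] O move#4: (1,2):-1/XOX/OXO/.OX*, (2,0):-1/XOX/OX./OOX
[XOX/OXO/.OX] X move#5: (2,0):+1/XOX/OXO/XOX*
[XOX/OXO/XOX] end (terminal -1, O#6); searched XO./.../.OX to 5

value(XO./.../.OX, X) = +1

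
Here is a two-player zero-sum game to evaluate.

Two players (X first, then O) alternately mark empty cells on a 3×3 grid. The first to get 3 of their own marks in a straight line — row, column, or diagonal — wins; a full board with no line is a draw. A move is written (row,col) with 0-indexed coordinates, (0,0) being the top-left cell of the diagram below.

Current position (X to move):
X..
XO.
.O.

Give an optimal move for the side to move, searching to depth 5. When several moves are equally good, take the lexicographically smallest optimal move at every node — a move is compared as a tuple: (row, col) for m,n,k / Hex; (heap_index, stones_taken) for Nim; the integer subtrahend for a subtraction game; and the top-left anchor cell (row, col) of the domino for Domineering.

X's best at [X../XO./.O.]: (0,1)

ply 1, X at X../XO./.O. | (0,1)=+1→XX./XO./.O.*; (0,2)=-1→X.X/XO./.O.; (1,2)=-1→X../XOX/.O.; (2,0)=+1→X../XO./XO.; (2,2)=-1→X../XO./.OX
ply 2, O at XX./XO./.O. | (0,2)=-1→XXO/XO./.O.*; (1,2)=-1→XX./XOO/.O.; (2,0)=-1→XX./XO./OO.; (2,2)=-1→XX./XO./.OO
ply 3, X at XXO/XO./.O. | (1,2)=-1→XXO/XOX/.O.; (2,0)=+1→XXO/XO./XO.*; (2,2)=-1→XXO/XO./.OX
ply 4: XXO/XO./XO. is terminal -1 (O); from X../XO./.O. depth 5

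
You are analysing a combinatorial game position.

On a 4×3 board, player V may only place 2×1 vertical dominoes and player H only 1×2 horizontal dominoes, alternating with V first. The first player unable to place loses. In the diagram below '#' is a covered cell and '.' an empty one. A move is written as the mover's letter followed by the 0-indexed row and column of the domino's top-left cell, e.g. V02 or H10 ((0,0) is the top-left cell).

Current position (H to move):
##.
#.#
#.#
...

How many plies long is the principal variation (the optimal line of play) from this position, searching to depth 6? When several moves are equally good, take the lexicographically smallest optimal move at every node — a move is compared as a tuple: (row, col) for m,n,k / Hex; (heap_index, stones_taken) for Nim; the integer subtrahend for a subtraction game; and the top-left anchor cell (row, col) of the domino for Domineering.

PV length from [##./#.#/#.#/...]: 2 plies

ply 1, H at ##./#.#/#.#/... | H30=-1→##./#.#/#.#/##.*; H31=-1→##./#.#/#.#/.##
ply 2, V at ##./#.#/#.#/##. | V11=+1→##./###/###/##.*
ply 3: ##./###/###/##. is terminal -1 (H); from ##./#.#/#.#/... depth 6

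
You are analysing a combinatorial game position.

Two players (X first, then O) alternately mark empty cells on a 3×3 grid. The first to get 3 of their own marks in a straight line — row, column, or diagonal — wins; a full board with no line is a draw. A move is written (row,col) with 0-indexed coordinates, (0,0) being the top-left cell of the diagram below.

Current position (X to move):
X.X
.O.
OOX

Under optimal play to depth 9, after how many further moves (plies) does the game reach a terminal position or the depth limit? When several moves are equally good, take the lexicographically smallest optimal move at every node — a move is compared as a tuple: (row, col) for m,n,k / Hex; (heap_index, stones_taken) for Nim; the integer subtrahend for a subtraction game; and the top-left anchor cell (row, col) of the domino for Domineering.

p1 X@[X.X/.O./OOX]: (0,1)[XXX/.O./OOX]+1* (1,0)[X.X/XO./OOX]-1 (1,2)[X.X/.OX/OOX]+1
p2 O@[XXX/.O./OOX] terminal -1; root [X.X/.O./OOX] d9

PV length from [X.X/.O./OOX]: 1 ply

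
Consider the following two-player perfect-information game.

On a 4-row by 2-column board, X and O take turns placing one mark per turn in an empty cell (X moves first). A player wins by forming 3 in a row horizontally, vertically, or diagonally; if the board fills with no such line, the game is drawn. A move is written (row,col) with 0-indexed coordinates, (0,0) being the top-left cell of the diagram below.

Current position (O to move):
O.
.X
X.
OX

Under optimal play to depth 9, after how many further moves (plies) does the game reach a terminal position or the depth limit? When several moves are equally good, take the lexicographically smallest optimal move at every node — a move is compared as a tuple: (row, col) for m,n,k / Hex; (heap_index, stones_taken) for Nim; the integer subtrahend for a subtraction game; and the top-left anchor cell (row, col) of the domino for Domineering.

PV length from [O./.X/X./OX]: 3 plies

[O./.X/X./OX] O move#1: (0,1):-1/OO/.X/X./OX, (1,0):-1/O./OX/X./OX, (2,1):+0/O./.X/XO/OX*
[O./.X/XO/OX] X move#2: (0,1):+0/OX/.X/XO/OX*, (1,0):+0/O./XX/XO/OX
[OX/.X/XO/OX] O move#3: (1,0):+0/OX/OX/XO/OX*
[OX/OX/XO/OX] end (terminal +0, X#4); searched O./.X/X./OX to 9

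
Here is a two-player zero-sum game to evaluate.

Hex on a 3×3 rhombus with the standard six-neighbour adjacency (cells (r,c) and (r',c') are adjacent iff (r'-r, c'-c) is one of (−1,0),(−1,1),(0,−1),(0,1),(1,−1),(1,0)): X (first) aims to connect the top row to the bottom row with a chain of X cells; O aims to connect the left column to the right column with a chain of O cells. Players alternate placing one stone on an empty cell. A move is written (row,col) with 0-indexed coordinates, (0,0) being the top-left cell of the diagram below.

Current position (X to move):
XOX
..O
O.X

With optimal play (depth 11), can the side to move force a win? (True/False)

X winning at [XOX/..O/O.X]: False

p1 X@[XOX/..O/O.X]: (1,0)[XOX/X.O/O.X]-1* (1,1)[XOX/.XO/O.X]-1 (2,1)[XOX/..O/OXX]-1
p2 O@[XOX/X.O/O.X]: (1,1)[XOX/XOO/O.X]+1* (2,1)[XOX/X.O/OOX]+1
p3 X@[XOX/XOO/O.X] terminal -1; root [XOX/..O/O.X] d11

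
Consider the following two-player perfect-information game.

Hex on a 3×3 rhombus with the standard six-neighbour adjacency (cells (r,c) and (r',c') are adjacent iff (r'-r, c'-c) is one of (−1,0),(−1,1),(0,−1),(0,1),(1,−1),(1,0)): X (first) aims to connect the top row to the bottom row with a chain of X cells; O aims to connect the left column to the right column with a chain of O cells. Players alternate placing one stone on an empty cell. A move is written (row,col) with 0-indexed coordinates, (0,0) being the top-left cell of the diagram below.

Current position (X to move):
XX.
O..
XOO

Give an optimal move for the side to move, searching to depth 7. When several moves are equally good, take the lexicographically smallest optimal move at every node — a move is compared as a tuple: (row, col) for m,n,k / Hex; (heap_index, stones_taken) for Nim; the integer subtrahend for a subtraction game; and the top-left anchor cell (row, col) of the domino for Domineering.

p1 X@[XX./O../XOO]: (0,2)[XXX/O../XOO]-1 (1,1)[XX./OX./XOO]+1* (1,2)[XX./O.X/XOO]-1
p2 O@[XX./OX./XOO] terminal -1; root [XX./O../XOO] d7

X's best at [XX./O../XOO]: (1,1)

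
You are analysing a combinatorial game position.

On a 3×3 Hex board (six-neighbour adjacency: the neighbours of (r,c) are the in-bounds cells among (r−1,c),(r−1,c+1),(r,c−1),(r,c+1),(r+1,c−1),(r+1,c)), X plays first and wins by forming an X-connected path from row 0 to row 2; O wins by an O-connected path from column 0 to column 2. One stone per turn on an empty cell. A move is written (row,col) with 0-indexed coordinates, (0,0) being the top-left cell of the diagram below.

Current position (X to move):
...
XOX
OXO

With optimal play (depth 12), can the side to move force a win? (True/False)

ply 1, X at .../XOX/OXO | (0,0)=-1→X../XOX/OXO; (0,1)=-1→.X./XOX/OXO; (0,2)=+1→..X/XOX/OXO*
ply 2: ..X/XOX/OXO is terminal -1 (O); from .../XOX/OXO depth 12

X winning at [.../XOX/OXO]: True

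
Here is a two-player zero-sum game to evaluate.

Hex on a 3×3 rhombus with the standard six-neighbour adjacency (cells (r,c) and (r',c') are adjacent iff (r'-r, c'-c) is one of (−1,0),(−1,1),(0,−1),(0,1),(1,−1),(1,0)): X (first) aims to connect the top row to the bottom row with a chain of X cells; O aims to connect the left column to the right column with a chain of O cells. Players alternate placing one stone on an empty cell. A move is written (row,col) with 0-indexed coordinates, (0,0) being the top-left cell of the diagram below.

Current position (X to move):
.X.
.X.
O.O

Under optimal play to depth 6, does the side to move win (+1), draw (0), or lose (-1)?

p1 X@[.X./.X./O.O]: (0,0)[XX./.X./O.O]-1 (0,2)[.XX/.X./O.O]-1 (1,0)[.X./XX./O.O]-1 (1,2)[.X./.XX/O.O]-1 (2,1)[.X./.X./OXO]+1*
p2 O@[.X./.X./OXO] terminal -1; root [.X./.X./O.O] d6

value(.X./.X./O.O, X) = +1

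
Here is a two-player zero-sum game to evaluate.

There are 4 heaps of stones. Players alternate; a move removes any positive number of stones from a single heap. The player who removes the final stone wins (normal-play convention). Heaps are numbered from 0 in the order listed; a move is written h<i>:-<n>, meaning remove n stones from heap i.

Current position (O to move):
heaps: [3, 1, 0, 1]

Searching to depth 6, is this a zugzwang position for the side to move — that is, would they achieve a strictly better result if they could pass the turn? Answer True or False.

zugzwang((3,1,0,1), O) = False

p1 O@[(3,1,0,1)]: h0:-1[(2,1,0,1)]-1 h0:-2[(1,1,0,1)]-1 h0:-3[(0,1,0,1)]+1* h1:-1[(3,0,0,1)]-1 h3:-1[(3,1,0,0)]-1
p2 X@[(0,1,0,1)]: h1:-1[(0,0,0,1)]-1* h3:-1[(0,1,0,0)]-1
p3 O@[(0,0,0,1)]: h3:-1[(0,0,0,0)]+1*
p4 X@[(0,0,0,0)] terminal -1; root [(3,1,0,1)] d6
if O skipped the turn, X would face:
~ p1 X@[(3,1,0,1)]: h0:-1[(2,1,0,1)]-1 h0:-2[(1,1,0,1)]-1 h0:-3[(0,1,0,1)]+1* h1:-1[(3,0,0,1)]-1 h3:-1[(3,1,0,0)]-1
~ p2 O@[(0,1,0,1)]: h1:-1[(0,0,0,1)]-1* h3:-1[(0,1,0,0)]-1
~ p3 X@[(0,0,0,1)]: h3:-1[(0,0,0,0)]+1*
~ p4 O@[(0,0,0,0)] terminal -1; root [(3,1,0,1)] d6
compare (O): move=+1 vs pass=-1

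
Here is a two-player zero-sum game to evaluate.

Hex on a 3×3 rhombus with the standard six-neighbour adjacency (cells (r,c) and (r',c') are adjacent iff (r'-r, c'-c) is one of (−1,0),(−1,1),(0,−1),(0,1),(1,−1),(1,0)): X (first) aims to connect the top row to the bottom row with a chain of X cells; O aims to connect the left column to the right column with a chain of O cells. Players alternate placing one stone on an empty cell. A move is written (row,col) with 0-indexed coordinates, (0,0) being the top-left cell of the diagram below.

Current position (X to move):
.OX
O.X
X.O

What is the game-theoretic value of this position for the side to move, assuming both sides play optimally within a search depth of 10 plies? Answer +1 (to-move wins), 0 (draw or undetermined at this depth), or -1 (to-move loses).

value(.OX/O.X/X.O, X) = +1

[.OX/O.X/X.O] X move#1: (0,0):+1/XOX/O.X/X.O*, (1,1):+1/.OX/OXX/X.O, (2,1):+1/.OX/O.X/XXO
[XOX/O.X/X.O] O move#2: (1,1):-1/XOX/OOX/X.O*, (2,1):-1/XOX/O.X/XOO
[XOX/OOX/X.O] X move#3: (2,1):+1/XOX/OOX/XXO*
[XOX/OOX/XXO] end (terminal -1, O#4); searched .OX/O.X/X.O to 10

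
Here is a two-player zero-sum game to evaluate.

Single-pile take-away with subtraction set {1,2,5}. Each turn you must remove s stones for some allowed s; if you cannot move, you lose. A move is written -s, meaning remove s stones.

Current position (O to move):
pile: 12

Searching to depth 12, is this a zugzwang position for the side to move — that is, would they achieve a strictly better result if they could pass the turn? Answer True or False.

zugzwang(12, O) = True

[12] O move#1: -1:-1/11*, -2:-1/10, -5:-1/7
[11] X move#2: -1:-1/10, -2:+1/9*, -5:+1/6
[9] O move#3: -1:-1/8*, -2:-1/7, -5:-1/4
[8] X move#4: -1:-1/7, -2:+1/6*, -5:+1/3
[6] O move#5: -1:-1/5*, -2:-1/4, -5:-1/1
[5] X move#6: -1:-1/4, -2:+1/3*, -5:+1/0
[3] O move#7: -1:-1/2*, -2:-1/1
[2] X move#8: -1:-1/1, -2:+1/0*
[0] end (terminal -1, O#9); searched 12 to 12
if O skipped the turn, X would face:
~ [12] X move#1: -1:-1/11*, -2:-1/10, -5:-1/7
~ [11] O move#2: -1:-1/10, -2:+1/9*, -5:+1/6
~ [9] X move#3: -1:-1/8*, -2:-1/7, -5:-1/4
~ [8] O move#4: -1:-1/7, -2:+1/6*, -5:+1/3
~ [6] X move#5: -1:-1/5*, -2:-1/4, -5:-1/1
~ [5] O move#6: -1:-1/4, -2:+1/3*, -5:+1/0
~ [3] X move#7: -1:-1/2*, -2:-1/1
~ [2] O move#8: -1:-1/1, -2:+1/0*
~ [0] end (terminal -1, X#9); searched 12 to 12
compare (O): move=-1 vs pass=+1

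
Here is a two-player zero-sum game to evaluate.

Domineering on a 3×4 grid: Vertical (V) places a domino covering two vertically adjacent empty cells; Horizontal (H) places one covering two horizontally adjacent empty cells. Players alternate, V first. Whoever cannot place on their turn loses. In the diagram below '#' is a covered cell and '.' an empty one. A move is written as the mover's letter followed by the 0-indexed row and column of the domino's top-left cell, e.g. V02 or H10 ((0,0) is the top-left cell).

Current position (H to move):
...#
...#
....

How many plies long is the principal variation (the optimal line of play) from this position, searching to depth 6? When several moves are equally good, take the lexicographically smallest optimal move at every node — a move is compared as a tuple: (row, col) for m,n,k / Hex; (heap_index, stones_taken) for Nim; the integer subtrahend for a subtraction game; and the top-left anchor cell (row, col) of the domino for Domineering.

p1 H@[...#/...#/....]: H00[##.#/...#/....]-1 H01[.###/...#/....]-1 H10[...#/##.#/....]+1* H11[...#/.###/....]+1 H20[...#/...#/##..]-1 H21[...#/...#/.##.]-1 H22[...#/...#/..##]-1
p2 V@[...#/##.#/....]: V02[..##/####/....]-1* V12[...#/####/..#.]-1
p3 H@[..##/####/....]: H00[####/####/....]+1* H20[..##/####/##..]+1 H21[..##/####/.##.]+1 H22[..##/####/..##]+1
p4 V@[####/####/....] terminal -1; root [...#/...#/....] d6

PV length from [...#/...#/....]: 3 plies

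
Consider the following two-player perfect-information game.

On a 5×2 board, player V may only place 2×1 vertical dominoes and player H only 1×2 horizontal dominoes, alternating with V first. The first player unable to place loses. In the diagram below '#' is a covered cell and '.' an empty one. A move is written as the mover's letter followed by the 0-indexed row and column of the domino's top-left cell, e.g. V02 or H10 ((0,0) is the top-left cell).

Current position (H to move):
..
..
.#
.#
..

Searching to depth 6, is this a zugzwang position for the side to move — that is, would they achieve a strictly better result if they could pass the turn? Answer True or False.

[../../.#/.#/..] H move#1: H00:+1/##/../.#/.#/..*, H10:+1/../##/.#/.#/.., H40:-1/../../.#/.#/##
[##/../.#/.#/..] V move#2: V10:-1/##/#./##/.#/..*, V20:-1/##/../##/##/.., V30:-1/##/../.#/##/#.
[##/#./##/.#/..] H move#3: H40:+1/##/#./##/.#/##*
[##/#./##/.#/##] end (terminal -1, V#4); searched ../../.#/.#/.. to 6
suppose H passes — search the same position with V to move:
pass> [../../.#/.#/..] V move#1: V00:+1/#./#./.#/.#/..*, V01:+1/.#/.#/.#/.#/.., V10:+1/../#./##/.#/.., V20:-1/../../##/##/.., V30:-1/../../.#/##/#.
pass> [#./#./.#/.#/..] H move#2: H40:-1/#./#./.#/.#/##*
pass> [#./#./.#/.#/##] V move#3: V01:+1/##/##/.#/.#/##*, V20:+1/#./#./##/##/##
pass> [##/##/.#/.#/##] end (terminal -1, H#4); searched ../../.#/.#/.. to 6
for H: play +1, pass -1

zugzwang(../../.#/.#/.., H) = False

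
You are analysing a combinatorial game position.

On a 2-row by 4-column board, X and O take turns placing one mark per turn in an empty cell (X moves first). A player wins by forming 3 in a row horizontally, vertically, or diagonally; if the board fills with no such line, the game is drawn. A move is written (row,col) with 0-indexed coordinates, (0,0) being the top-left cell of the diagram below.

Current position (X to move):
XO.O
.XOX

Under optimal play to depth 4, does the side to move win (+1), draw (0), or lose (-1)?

[XO.O/.XOX] X move#1: (0,2):+0/XOXO/.XOX*, (1,0):-1/XO.O/XXOX
[XOXO/.XOX] O move#2: (1,0):+0/XOXO/OXOX*
[XOXO/OXOX] end (terminal +0, X#3); searched XO.O/.XOX to 4

value(XO.O/.XOX, X) = 0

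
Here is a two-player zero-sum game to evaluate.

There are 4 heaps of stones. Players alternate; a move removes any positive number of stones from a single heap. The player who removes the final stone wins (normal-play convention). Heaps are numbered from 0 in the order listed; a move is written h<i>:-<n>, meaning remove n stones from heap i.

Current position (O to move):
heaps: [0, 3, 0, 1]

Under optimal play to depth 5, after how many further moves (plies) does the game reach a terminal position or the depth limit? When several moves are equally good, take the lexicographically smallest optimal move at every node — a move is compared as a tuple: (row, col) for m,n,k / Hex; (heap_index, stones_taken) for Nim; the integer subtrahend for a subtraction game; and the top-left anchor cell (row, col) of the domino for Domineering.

PV length from [(0,3,0,1)]: 3 plies

[(0,3,0,1)] O move#1: h1:-1:-1/(0,2,0,1), h1:-2:+1/(0,1,0,1)*, h1:-3:-1/(0,0,0,1), h3:-1:-1/(0,3,0,0)
[(0,1,0,1)] X move#2: h1:-1:-1/(0,0,0,1)*, h3:-1:-1/(0,1,0,0)
[(0,0,0,1)] O move#3: h3:-1:+1/(0,0,0,0)*
[(0,0,0,0)] end (terminal -1, X#4); searched (0,3,0,1) to 5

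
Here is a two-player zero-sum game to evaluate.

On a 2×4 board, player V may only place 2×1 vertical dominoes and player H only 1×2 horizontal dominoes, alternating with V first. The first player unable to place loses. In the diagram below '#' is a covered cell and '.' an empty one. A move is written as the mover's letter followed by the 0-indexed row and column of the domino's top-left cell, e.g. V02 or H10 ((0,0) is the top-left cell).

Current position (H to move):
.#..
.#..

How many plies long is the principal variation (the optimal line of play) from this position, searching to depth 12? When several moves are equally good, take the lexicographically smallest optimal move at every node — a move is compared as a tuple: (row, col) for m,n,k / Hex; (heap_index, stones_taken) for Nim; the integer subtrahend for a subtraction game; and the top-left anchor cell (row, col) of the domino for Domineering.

p1 H@[.#../.#..]: H02[.###/.#..]+1* H12[.#../.###]+1
p2 V@[.###/.#..]: V00[####/##..]-1*
p3 H@[####/##..]: H12[####/####]+1*
p4 V@[####/####] terminal -1; root [.#../.#..] d12

PV length from [.#../.#..]: 3 plies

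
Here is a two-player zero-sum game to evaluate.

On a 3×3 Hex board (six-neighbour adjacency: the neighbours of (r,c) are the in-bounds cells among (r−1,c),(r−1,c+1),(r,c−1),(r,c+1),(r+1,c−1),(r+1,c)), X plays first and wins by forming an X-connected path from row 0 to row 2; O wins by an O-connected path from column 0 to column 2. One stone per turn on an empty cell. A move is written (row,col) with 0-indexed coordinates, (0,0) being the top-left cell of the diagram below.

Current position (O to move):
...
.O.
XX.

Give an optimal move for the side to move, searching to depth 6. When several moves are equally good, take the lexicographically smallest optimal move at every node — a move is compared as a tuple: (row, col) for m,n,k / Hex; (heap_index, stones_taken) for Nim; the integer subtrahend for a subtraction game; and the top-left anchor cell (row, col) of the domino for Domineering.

p1 O@[.../.O./XX.]: (0,0)[O../.O./XX.]+1* (0,1)[.O./.O./XX.]+1 (0,2)[..O/.O./XX.]-1 (1,0)[.../OO./XX.]+1 (1,2)[.../.OO/XX.]-1 (2,2)[.../.O./XXO]-1
p2 X@[O../.O./XX.]: (0,1)[OX./.O./XX.]-1* (0,2)[O.X/.O./XX.]-1 (1,0)[O../XO./XX.]-1 (1,2)[O../.OX/XX.]-1 (2,2)[O../.O./XXX]-1
p3 O@[OX./.O./XX.]: (0,2)[OXO/.O./XX.]-1 (1,0)[OX./OO./XX.]+1* (1,2)[OX./.OO/XX.]-1 (2,2)[OX./.O./XXO]-1
p4 X@[OX./OO./XX.]: (0,2)[OXX/OO./XX.]-1* (1,2)[OX./OOX/XX.]-1 (2,2)[OX./OO./XXX]-1
p5 O@[OXX/OO./XX.]: (1,2)[OXX/OOO/XX.]+1* (2,2)[OXX/OO./XXO]-1
p6 X@[OXX/OOO/XX.] terminal -1; root [.../.O./XX.] d6

O's best at [.../.O./XX.]: (0,0)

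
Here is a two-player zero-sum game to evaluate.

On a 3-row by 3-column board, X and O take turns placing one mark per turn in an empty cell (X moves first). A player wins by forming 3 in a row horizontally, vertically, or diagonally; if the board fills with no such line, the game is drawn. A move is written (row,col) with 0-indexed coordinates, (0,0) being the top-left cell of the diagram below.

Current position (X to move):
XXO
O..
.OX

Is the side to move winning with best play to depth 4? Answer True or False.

ply 1, X at XXO/O../.OX | (1,1)=+1→XXO/OX./.OX*; (1,2)=+0→XXO/O.X/.OX; (2,0)=+0→XXO/O../XOX
ply 2: XXO/OX./.OX is terminal -1 (O); from XXO/O../.OX depth 4

X winning at [XXO/O../.OX]: True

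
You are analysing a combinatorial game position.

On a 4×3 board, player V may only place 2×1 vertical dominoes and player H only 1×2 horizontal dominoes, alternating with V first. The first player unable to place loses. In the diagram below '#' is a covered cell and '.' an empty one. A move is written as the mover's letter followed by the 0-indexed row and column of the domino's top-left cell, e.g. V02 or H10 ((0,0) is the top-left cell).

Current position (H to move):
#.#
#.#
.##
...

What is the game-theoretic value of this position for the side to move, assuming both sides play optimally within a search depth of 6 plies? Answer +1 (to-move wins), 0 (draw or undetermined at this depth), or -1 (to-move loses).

ply 1, H at #.#/#.#/.##/... | H30=-1→#.#/#.#/.##/##.*; H31=-1→#.#/#.#/.##/.##
ply 2, V at #.#/#.#/.##/##. | V01=+1→###/###/.##/##.*
ply 3: ###/###/.##/##. is terminal -1 (H); from #.#/#.#/.##/... depth 6

value(#.#/#.#/.##/..., H) = -1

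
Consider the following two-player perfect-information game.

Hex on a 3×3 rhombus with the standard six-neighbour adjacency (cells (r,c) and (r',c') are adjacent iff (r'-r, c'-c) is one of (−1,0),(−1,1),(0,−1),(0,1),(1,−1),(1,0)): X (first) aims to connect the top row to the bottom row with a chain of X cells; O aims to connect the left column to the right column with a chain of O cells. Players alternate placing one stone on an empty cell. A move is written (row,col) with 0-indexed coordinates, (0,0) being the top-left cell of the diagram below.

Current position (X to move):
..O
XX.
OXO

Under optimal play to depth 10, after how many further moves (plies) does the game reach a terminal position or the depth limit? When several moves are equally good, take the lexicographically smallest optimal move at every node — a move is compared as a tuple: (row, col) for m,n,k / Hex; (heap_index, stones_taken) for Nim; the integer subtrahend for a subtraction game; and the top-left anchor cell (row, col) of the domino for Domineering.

ply 1, X at ..O/XX./OXO | (0,0)=+1→X.O/XX./OXO*; (0,1)=+1→.XO/XX./OXO; (1,2)=+1→..O/XXX/OXO
ply 2: X.O/XX./OXO is terminal -1 (O); from ..O/XX./OXO depth 10

PV length from [..O/XX./OXO]: 1 ply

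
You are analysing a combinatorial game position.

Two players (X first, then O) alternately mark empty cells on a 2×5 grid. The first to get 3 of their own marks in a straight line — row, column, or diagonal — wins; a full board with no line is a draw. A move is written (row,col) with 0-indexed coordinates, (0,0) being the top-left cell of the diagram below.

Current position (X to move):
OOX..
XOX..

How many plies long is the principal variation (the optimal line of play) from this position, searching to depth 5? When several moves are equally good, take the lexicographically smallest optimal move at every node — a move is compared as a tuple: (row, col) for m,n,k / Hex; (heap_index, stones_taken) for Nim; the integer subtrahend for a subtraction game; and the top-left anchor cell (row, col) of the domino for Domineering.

ply 1, X at OOX../XOX.. | (0,3)=+0→OOXX./XOX..*; (0,4)=+0→OOX.X/XOX..; (1,3)=+0→OOX../XOXX.; (1,4)=+0→OOX../XOX.X
ply 2, O at OOXX./XOX.. | (0,4)=+0→OOXXO/XOX..*; (1,3)=-1→OOXX./XOXO.; (1,4)=-1→OOXX./XOX.O
ply 3, X at OOXXO/XOX.. | (1,3)=+0→OOXXO/XOXX.*; (1,4)=+0→OOXXO/XOX.X
ply 4, O at OOXXO/XOXX. | (1,4)=+0→OOXXO/XOXXO*
ply 5: OOXXO/XOXXO is terminal +0 (X); from OOX../XOX.. depth 5

PV length from [OOX../XOX..]: 4 plies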